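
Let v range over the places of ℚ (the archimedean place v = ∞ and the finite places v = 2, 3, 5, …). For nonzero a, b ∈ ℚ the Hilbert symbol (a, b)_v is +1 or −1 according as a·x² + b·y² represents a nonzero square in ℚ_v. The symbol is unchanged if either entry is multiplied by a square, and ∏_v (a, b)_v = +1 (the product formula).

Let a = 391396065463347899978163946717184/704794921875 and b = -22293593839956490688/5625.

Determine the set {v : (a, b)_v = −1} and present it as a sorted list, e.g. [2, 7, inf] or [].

Mod squares: a ≡ 17098081, b ≡ -81263. Check v ∈ {∞, 2, 3, 5, 7, 11, 13, 19, 29, 31, 47}.
v=2: v_2(a)=16, v_2(b)=6; units ≡ 1, 1 (mod 8); ε·ε+αω+βω = 0·0+16·0+6·0 ≡ 0  ⇒  (a,b)_2 = +1.
v=5: a=5^-10·(≡4), b=5^-4·(≡3) mod 5; (4|5)=+1, (3|5)=-1; (−1)^{-10·-4·2}·(+1)^-4·(-1)^-10 = +1.
v=13: a=13^3·(≡12), b=13^1·(≡8) mod 13; (12|13)=+1, (8|13)=-1; (−1)^{3·1·6}·(+1)^1·(-1)^3 = -1.
v=3: a=3^-8·(≡1), b=3^-2·(≡1) mod 3; (1|3)=+1, (1|3)=+1; (−1)^{-8·-2·1}·(+1)^-2·(+1)^-8 = +1.
v=∞: 17098081 > 0 and -81263 < 0  ⇒  (a,b)_∞ = +1.
v=47: a=47^4·(≡30), b=47^3·(≡13) mod 47; (30|47)=-1, (13|47)=-1; (−1)^{4·3·23}·(-1)^3·(-1)^4 = -1.
v=11: a=11^-1·(≡4), b=11^0·(≡3) mod 11; (4|11)=+1, (3|11)=+1; (−1)^{-1·0·5}·(+1)^0·(+1)^-1 = +1.
v=19: a=19^1·(≡18), b=19^1·(≡11) mod 19; (18|19)=-1, (11|19)=+1; (−1)^{1·1·9}·(-1)^1·(+1)^1 = +1.
v=29: a=29^3·(≡3), b=29^2·(≡25) mod 29; (3|29)=-1, (25|29)=+1; (−1)^{3·2·14}·(-1)^2·(+1)^3 = +1.
v=31: a=31^3·(≡24), b=31^2·(≡7) mod 31; (24|31)=-1, (7|31)=+1; (−1)^{3·2·15}·(-1)^2·(+1)^3 = +1.
v=7: a=7^9·(≡3), b=7^5·(≡1) mod 7; (3|7)=-1, (1|7)=+1; (−1)^{9·5·3}·(-1)^5·(+1)^9 = +1.
Ram(17098081, -81263) = {13, 47}; no ℚ_13-point on the conic.

[13, 47]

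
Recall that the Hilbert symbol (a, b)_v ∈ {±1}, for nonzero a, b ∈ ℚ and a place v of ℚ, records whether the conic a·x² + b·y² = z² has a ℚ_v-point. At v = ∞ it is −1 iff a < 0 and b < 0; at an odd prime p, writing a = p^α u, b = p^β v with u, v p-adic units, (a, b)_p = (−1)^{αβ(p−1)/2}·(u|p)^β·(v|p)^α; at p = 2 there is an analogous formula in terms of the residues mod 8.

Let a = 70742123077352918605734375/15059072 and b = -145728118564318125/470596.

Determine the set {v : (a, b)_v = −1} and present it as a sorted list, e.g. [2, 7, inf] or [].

[29, 31]

(a, b) ≡ (66526, -6061) mod (ℚ^×)²; places V = {2, 3, 5, 7, 11, 19, 29, 31, 37, ∞}.
(a,b)_5: α=6, u≡1; β=4, v≡1 (mod 5); (1|5)=+1, (1|5)=+1; sign (−1)^0·+1^4·+1^6 = +1.
(a,b)_31: α=3, u≡7; β=2, v≡17 (mod 31); (7|31)=+1, (17|31)=-1; sign (−1)^0·+1^2·-1^3 = -1.
(a,b)_3: α=8, u≡1; β=4, v≡2 (mod 3); (1|3)=+1, (2|3)=-1; sign (−1)^0·+1^4·-1^8 = +1.
(a,b)_19: α=4, u≡1; β=3, v≡4 (mod 19); (1|19)=+1, (4|19)=+1; sign (−1)^0·+1^3·+1^4 = +1.
(a,b)_7: α=-6, u≡3; β=-6, v≡1 (mod 7); (3|7)=-1, (1|7)=+1; sign (−1)^0·-1^-6·+1^-6 = +1.
(a,b)_11: α=2, u≡4; β=1, v≡2 (mod 11); (4|11)=+1, (2|11)=-1; sign (−1)^0·+1^1·-1^2 = +1.
(a,b)_37: α=3, u≡19; β=2, v≡30 (mod 37); (19|37)=-1, (30|37)=+1; sign (−1)^0·-1^2·+1^3 = +1.
(a,b)_2: α=-7, β=-2; u≡7, v≡3 (mod 8); ε(u)ε(v)=1·1, αω(v)=-7·1, βω(u)=-2·0; sum ≡ 0  ⇒  +1.
(a,b)_∞: sgn(66526)=+, sgn(-6061)=−, so +1.
(a,b)_29: α=1, u≡10; β=1, v≡20 (mod 29); (10|29)=-1, (20|29)=+1; sign (−1)^0·-1^1·+1^1 = -1.
|Ram(66526, -6061)| = 2, even; anisotropic at {29, 31}.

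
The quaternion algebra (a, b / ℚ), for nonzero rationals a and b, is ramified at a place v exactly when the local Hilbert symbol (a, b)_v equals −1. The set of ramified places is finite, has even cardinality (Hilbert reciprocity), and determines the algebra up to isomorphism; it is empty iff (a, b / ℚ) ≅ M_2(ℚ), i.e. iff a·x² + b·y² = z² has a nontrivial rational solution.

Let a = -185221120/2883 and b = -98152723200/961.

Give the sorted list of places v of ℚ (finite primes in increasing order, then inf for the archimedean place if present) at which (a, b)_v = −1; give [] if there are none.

[3, 5, 17, inf]

(a, b) ≡ (-33915, -3) mod (ℚ^×)²; places V = {2, 3, 5, 7, 17, 19, 31, ∞}.
(a,b)_7: α=1, u≡6; β=2, v≡4 (mod 7); (6|7)=-1, (4|7)=+1; sign (−1)^0·-1^2·+1^1 = +1.
(a,b)_31: α=-2, u≡12; β=-2, v≡18 (mod 31); (12|31)=-1, (18|31)=+1; sign (−1)^0·-1^-2·+1^-2 = +1.
(a,b)_2: α=14, β=8; u≡5, v≡5 (mod 8); ε(u)ε(v)=0·0, αω(v)=14·1, βω(u)=8·1; sum ≡ 0  ⇒  +1.
(a,b)_17: α=1, u≡11; β=2, v≡10 (mod 17); (11|17)=-1, (10|17)=-1; sign (−1)^0·-1^2·-1^1 = -1.
(a,b)_3: α=-1, u≡2; β=1, v≡2 (mod 3); (2|3)=-1, (2|3)=-1; sign (−1)^1·-1^1·-1^-1 = -1.
(a,b)_5: α=1, u≡2; β=2, v≡2 (mod 5); (2|5)=-1, (2|5)=-1; sign (−1)^0·-1^2·-1^1 = -1.
(a,b)_∞: sgn(-33915)=−, sgn(-3)=−, so -1.
(a,b)_19: α=1, u≡11; β=2, v≡17 (mod 19); (11|19)=+1, (17|19)=+1; sign (−1)^0·+1^2·+1^1 = +1.
|Ram(-33915, -3)| = 4, even; anisotropic at {3, 5, 17, ∞}.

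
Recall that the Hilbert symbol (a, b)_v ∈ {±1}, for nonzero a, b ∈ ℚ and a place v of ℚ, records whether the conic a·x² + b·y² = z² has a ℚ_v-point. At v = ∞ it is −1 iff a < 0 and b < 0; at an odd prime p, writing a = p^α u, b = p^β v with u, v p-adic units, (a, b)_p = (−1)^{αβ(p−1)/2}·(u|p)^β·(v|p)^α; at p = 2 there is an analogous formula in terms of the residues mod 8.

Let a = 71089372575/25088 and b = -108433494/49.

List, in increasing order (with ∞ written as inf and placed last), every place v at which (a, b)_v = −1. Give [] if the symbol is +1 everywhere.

[2, 19]

(a, b) ≡ (494, -14326) mod (ℚ^×)²; places V = {2, 3, 5, 7, 13, 19, 29, ∞}.
(a,b)_2: α=-9, β=1; u≡7, v≡5 (mod 8); ε(u)ε(v)=1·0, αω(v)=-9·1, βω(u)=1·0; sum ≡ 1  ⇒  -1.
(a,b)_13: α=3, u≡3; β=1, v≡10 (mod 13); (3|13)=+1, (10|13)=+1; sign (−1)^0·+1^1·+1^3 = +1.
(a,b)_29: α=2, u≡9; β=3, v≡1 (mod 29); (9|29)=+1, (1|29)=+1; sign (−1)^0·+1^3·+1^2 = +1.
(a,b)_5: α=2, u≡1; β=0, v≡4 (mod 5); (1|5)=+1, (4|5)=+1; sign (−1)^0·+1^0·+1^2 = +1.
(a,b)_∞: sgn(494)=+, sgn(-14326)=−, so +1.
(a,b)_7: α=-2, u≡4; β=-2, v≡6 (mod 7); (4|7)=+1, (6|7)=-1; sign (−1)^0·+1^-2·-1^-2 = +1.
(a,b)_19: α=1, u≡16; β=1, v≡9 (mod 19); (16|19)=+1, (9|19)=+1; sign (−1)^1·+1^1·+1^1 = -1.
(a,b)_3: α=4, u≡2; β=2, v≡2 (mod 3); (2|3)=-1, (2|3)=-1; sign (−1)^0·-1^2·-1^4 = +1.
(494, -14326 / ℚ) ramifies at {2, 19}: a division algebra.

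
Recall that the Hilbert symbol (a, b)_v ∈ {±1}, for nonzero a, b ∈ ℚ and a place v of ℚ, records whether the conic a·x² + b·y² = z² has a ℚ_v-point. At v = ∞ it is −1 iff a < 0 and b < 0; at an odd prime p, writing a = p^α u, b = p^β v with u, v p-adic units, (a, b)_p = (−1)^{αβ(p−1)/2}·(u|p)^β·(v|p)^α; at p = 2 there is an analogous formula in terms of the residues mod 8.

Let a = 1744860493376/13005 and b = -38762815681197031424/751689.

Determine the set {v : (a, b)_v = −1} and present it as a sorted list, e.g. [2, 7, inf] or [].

[7, 11]

Mod squares: a ≡ 805, b ≡ -11. Check v ∈ {∞, 2, 3, 5, 7, 11, 13, 17, 23}.
v=5: a=5^-1·(≡1), b=5^0·(≡4) mod 5; (1|5)=+1, (4|5)=+1; (−1)^{-1·0·2}·(+1)^0·(+1)^-1 = +1.
v=13: a=13^4·(≡12), b=13^4·(≡8) mod 13; (12|13)=+1, (8|13)=-1; (−1)^{4·4·6}·(+1)^4·(-1)^4 = +1.
v=∞: 805 > 0 and -11 < 0  ⇒  (a,b)_∞ = +1.
v=2: v_2(a)=6, v_2(b)=14; units ≡ 5, 5 (mod 8); ε·ε+αω+βω = 0·0+6·1+14·1 ≡ 0  ⇒  (a,b)_2 = +1.
v=3: a=3^-2·(≡1), b=3^-2·(≡1) mod 3; (1|3)=+1, (1|3)=+1; (−1)^{-2·-2·1}·(+1)^-2·(+1)^-2 = +1.
v=17: a=17^-2·(≡7), b=17^-4·(≡6) mod 17; (7|17)=-1, (6|17)=-1; (−1)^{-2·-4·8}·(-1)^-4·(-1)^-2 = +1.
v=7: a=7^3·(≡3), b=7^6·(≡5) mod 7; (3|7)=-1, (5|7)=-1; (−1)^{3·6·3}·(-1)^6·(-1)^3 = -1.
v=23: a=23^1·(≡16), b=23^2·(≡1) mod 23; (16|23)=+1, (1|23)=+1; (−1)^{1·2·11}·(+1)^2·(+1)^1 = +1.
v=11: a=11^2·(≡8), b=11^3·(≡8) mod 11; (8|11)=-1, (8|11)=-1; (−1)^{2·3·5}·(-1)^3·(-1)^2 = -1.
Ram(805, -11) = {7, 11}; no ℚ_7-point on the conic.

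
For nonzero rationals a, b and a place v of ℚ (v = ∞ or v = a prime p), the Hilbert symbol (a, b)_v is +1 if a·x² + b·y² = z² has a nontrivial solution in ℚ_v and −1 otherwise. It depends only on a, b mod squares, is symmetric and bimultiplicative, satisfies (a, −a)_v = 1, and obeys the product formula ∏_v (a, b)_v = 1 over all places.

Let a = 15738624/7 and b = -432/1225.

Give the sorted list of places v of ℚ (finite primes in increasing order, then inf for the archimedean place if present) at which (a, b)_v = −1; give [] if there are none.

(a, b) ≡ (5313, -3) mod (ℚ^×)²; places V = {2, 3, 5, 7, 11, 23, ∞}.
(a,b)_7: α=-1, u≡6; β=-2, v≡4 (mod 7); (6|7)=-1, (4|7)=+1; sign (−1)^0·-1^-2·+1^-1 = +1.
(a,b)_3: α=5, u≡1; β=3, v≡2 (mod 3); (1|3)=+1, (2|3)=-1; sign (−1)^1·+1^3·-1^5 = +1.
(a,b)_5: α=0, u≡2; β=-2, v≡2 (mod 5); (2|5)=-1, (2|5)=-1; sign (−1)^0·-1^-2·-1^0 = +1.
(a,b)_11: α=1, u≡2; β=0, v≡2 (mod 11); (2|11)=-1, (2|11)=-1; sign (−1)^0·-1^0·-1^1 = -1.
(a,b)_∞: sgn(5313)=+, sgn(-3)=−, so +1.
(a,b)_2: α=8, β=4; u≡1, v≡5 (mod 8); ε(u)ε(v)=0·0, αω(v)=8·1, βω(u)=4·0; sum ≡ 0  ⇒  +1.
(a,b)_23: α=1, u≡12; β=0, v≡20 (mod 23); (12|23)=+1, (20|23)=-1; sign (−1)^0·+1^0·-1^1 = -1.
|Ram(5313, -3)| = 2, even; anisotropic at {11, 23}.

[11, 23]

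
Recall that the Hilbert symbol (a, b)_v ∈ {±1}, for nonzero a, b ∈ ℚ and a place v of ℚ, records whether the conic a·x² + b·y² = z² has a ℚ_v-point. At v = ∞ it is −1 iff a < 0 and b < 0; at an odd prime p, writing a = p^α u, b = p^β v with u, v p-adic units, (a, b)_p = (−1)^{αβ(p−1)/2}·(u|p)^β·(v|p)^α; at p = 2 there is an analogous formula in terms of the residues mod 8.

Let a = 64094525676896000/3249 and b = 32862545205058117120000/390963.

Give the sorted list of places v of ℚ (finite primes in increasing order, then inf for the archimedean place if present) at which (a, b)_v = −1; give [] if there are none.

Mod squares: a ≡ 2015, b ≡ 45849. Check v ∈ {∞, 2, 3, 5, 11, 13, 17, 19, 29, 31}.
v=19: a=19^-2·(≡11), b=19^-4·(≡13) mod 19; (11|19)=+1, (13|19)=-1; (−1)^{-2·-4·9}·(+1)^-4·(-1)^-2 = +1.
v=5: a=5^3·(≡2), b=5^4·(≡4) mod 5; (2|5)=-1, (4|5)=+1; (−1)^{3·4·2}·(-1)^4·(+1)^3 = +1.
v=31: a=31^1·(≡11), b=31^1·(≡29) mod 31; (11|31)=-1, (29|31)=-1; (−1)^{1·1·15}·(-1)^1·(-1)^1 = -1.
v=∞: 2015 > 0 and 45849 > 0  ⇒  (a,b)_∞ = +1.
v=29: a=29^2·(≡11), b=29^3·(≡17) mod 29; (11|29)=-1, (17|29)=-1; (−1)^{2·3·14}·(-1)^3·(-1)^2 = -1.
v=2: v_2(a)=8, v_2(b)=12; units ≡ 7, 1 (mod 8); ε·ε+αω+βω = 1·0+8·0+12·0 ≡ 0  ⇒  (a,b)_2 = +1.
v=17: a=17^2·(≡2), b=17^3·(≡3) mod 17; (2|17)=+1, (3|17)=-1; (−1)^{2·3·8}·(+1)^3·(-1)^2 = +1.
v=3: a=3^-2·(≡2), b=3^-1·(≡1) mod 3; (2|3)=-1, (1|3)=+1; (−1)^{-2·-1·1}·(-1)^-1·(+1)^-2 = -1.
v=13: a=13^3·(≡3), b=13^4·(≡6) mod 13; (3|13)=+1, (6|13)=-1; (−1)^{3·4·6}·(+1)^4·(-1)^3 = -1.
v=11: a=11^2·(≡6), b=11^2·(≡9) mod 11; (6|11)=-1, (9|11)=+1; (−1)^{2·2·5}·(-1)^2·(+1)^2 = +1.
Ram(2015, 45849) = {3, 13, 29, 31}; no ℚ_3-point on the conic.

[3, 13, 29, 31]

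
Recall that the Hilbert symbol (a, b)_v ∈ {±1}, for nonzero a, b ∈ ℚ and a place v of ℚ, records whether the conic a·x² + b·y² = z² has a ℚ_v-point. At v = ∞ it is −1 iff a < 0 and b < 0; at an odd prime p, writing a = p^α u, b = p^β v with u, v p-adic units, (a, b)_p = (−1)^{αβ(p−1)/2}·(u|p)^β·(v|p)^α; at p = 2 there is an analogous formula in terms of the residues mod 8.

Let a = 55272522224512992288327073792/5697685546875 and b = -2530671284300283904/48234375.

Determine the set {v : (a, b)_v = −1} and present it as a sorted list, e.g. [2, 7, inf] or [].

[3, 7, 13, 29]

Mod squares: a ≡ 1326, b ≡ -5278. Check v ∈ {∞, 2, 3, 5, 7, 13, 17, 29}.
v=5: a=5^-10·(≡4), b=5^-6·(≡3) mod 5; (4|5)=+1, (3|5)=-1; (−1)^{-10·-6·2}·(+1)^-6·(-1)^-10 = +1.
v=2: v_2(a)=55, v_2(b)=37; units ≡ 7, 1 (mod 8); ε·ε+αω+βω = 1·0+55·0+37·0 ≡ 0  ⇒  (a,b)_2 = +1.
v=7: a=7^-4·(≡3), b=7^-3·(≡2) mod 7; (3|7)=-1, (2|7)=+1; (−1)^{-4·-3·3}·(-1)^-3·(+1)^-4 = -1.
v=∞: 1326 > 0 and -5278 < 0  ⇒  (a,b)_∞ = +1.
v=13: a=13^5·(≡7), b=13^3·(≡3) mod 13; (7|13)=-1, (3|13)=+1; (−1)^{5·3·6}·(-1)^3·(+1)^5 = -1.
v=17: a=17^3·(≡12), b=17^2·(≡15) mod 17; (12|17)=-1, (15|17)=+1; (−1)^{3·2·8}·(-1)^2·(+1)^3 = +1.
v=29: a=29^2·(≡15), b=29^1·(≡11) mod 29; (15|29)=-1, (11|29)=-1; (−1)^{2·1·14}·(-1)^1·(-1)^2 = -1.
v=3: a=3^-5·(≡1), b=3^-2·(≡2) mod 3; (1|3)=+1, (2|3)=-1; (−1)^{-5·-2·1}·(+1)^-2·(-1)^-5 = -1.
(1326, -5278 / ℚ) ramifies at {3, 7, 13, 29}: a division algebra.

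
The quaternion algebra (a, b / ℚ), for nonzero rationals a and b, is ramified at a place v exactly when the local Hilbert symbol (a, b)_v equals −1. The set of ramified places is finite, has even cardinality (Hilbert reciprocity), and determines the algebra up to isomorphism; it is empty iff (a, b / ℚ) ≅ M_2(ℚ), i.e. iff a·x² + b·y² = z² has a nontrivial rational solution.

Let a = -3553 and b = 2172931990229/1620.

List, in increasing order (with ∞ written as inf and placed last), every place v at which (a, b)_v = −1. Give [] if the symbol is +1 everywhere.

[5, 11]

Mod squares: a ≡ -3553, b ≡ 21505. Check v ∈ {∞, 2, 3, 5, 7, 11, 13, 17, 19, 23}.
v=13: a=13^0·(≡9), b=13^4·(≡1) mod 13; (9|13)=+1, (1|13)=+1; (−1)^{0·4·6}·(+1)^4·(+1)^0 = +1.
v=5: a=5^0·(≡2), b=5^-1·(≡1) mod 5; (2|5)=-1, (1|5)=+1; (−1)^{0·-1·2}·(-1)^-1·(+1)^0 = -1.
v=7: a=7^0·(≡3), b=7^2·(≡4) mod 7; (3|7)=-1, (4|7)=+1; (−1)^{0·2·3}·(-1)^2·(+1)^0 = +1.
v=17: a=17^1·(≡12), b=17^1·(≡10) mod 17; (12|17)=-1, (10|17)=-1; (−1)^{1·1·8}·(-1)^1·(-1)^1 = +1.
v=11: a=11^1·(≡7), b=11^1·(≡10) mod 11; (7|11)=-1, (10|11)=-1; (−1)^{1·1·5}·(-1)^1·(-1)^1 = -1.
v=3: a=3^0·(≡2), b=3^-4·(≡1) mod 3; (2|3)=-1, (1|3)=+1; (−1)^{0·-4·1}·(-1)^-4·(+1)^0 = +1.
v=23: a=23^0·(≡12), b=23^1·(≡20) mod 23; (12|23)=+1, (20|23)=-1; (−1)^{0·1·11}·(+1)^1·(-1)^0 = +1.
v=∞: -3553 < 0 and 21505 > 0  ⇒  (a,b)_∞ = +1.
v=19: a=19^1·(≡3), b=19^2·(≡16) mod 19; (3|19)=-1, (16|19)=+1; (−1)^{1·2·9}·(-1)^2·(+1)^1 = +1.
v=2: v_2(a)=0, v_2(b)=-2; units ≡ 7, 1 (mod 8); ε·ε+αω+βω = 1·0+0·0+-2·0 ≡ 0  ⇒  (a,b)_2 = +1.
Ram(-3553, 21505) = {5, 11}; no ℚ_5-point on the conic.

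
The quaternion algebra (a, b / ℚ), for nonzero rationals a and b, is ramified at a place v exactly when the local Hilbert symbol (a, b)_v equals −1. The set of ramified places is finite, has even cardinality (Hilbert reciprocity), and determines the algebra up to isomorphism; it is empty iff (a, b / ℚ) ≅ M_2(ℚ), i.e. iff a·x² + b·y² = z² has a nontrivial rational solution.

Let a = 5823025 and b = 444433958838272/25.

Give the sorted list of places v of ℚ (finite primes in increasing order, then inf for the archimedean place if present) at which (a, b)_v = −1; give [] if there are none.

(a, b) ≡ (232921, 2) mod (ℚ^×)²; places V = {2, 5, 13, 19, 23, 41, ∞}.
(a,b)_41: α=1, u≡1; β=2, v≡39 (mod 41); (1|41)=+1, (39|41)=+1; sign (−1)^0·+1^2·+1^1 = +1.
(a,b)_5: α=2, u≡1; β=-2, v≡2 (mod 5); (1|5)=+1, (2|5)=-1; sign (−1)^0·+1^-2·-1^2 = +1.
(a,b)_13: α=1, u≡10; β=2, v≡8 (mod 13); (10|13)=+1, (8|13)=-1; sign (−1)^0·+1^2·-1^1 = -1.
(a,b)_19: α=1, u≡5; β=2, v≡8 (mod 19); (5|19)=+1, (8|19)=-1; sign (−1)^0·+1^2·-1^1 = -1.
(a,b)_2: α=0, β=13; u≡1, v≡1 (mod 8); ε(u)ε(v)=0·0, αω(v)=0·0, βω(u)=13·0; sum ≡ 0  ⇒  +1.
(a,b)_∞: sgn(232921)=+, sgn(2)=+, so +1.
(a,b)_23: α=1, u≡14; β=2, v≡6 (mod 23); (14|23)=-1, (6|23)=+1; sign (−1)^0·-1^2·+1^1 = +1.
|Ram(232921, 2)| = 2, even; anisotropic at {13, 19}.

[13, 19]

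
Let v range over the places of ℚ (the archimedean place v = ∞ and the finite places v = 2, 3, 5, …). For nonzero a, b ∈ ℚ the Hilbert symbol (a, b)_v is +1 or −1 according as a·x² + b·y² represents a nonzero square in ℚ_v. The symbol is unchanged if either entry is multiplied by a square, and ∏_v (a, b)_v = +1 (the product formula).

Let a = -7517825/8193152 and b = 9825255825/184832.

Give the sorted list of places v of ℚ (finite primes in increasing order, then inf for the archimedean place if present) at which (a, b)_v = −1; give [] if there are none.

(a, b) ≡ (-34, 66) mod (ℚ^×)²; places V = {2, 3, 5, 7, 11, 17, 19, 23, 29, ∞}.
(a,b)_3: α=0, u≡2; β=1, v≡1 (mod 3); (2|3)=-1, (1|3)=+1; sign (−1)^0·-1^1·+1^0 = -1.
(a,b)_19: α=2, u≡17; β=-2, v≡7 (mod 19); (17|19)=+1, (7|19)=+1; sign (−1)^0·+1^-2·+1^2 = +1.
(a,b)_∞: sgn(-34)=−, sgn(66)=+, so +1.
(a,b)_23: α=-2, u≡18; β=0, v≡5 (mod 23); (18|23)=+1, (5|23)=-1; sign (−1)^0·+1^0·-1^-2 = +1.
(a,b)_5: α=2, u≡1; β=2, v≡4 (mod 5); (1|5)=+1, (4|5)=+1; sign (−1)^0·+1^2·+1^2 = +1.
(a,b)_29: α=0, u≡20; β=2, v≡2 (mod 29); (20|29)=+1, (2|29)=-1; sign (−1)^0·+1^2·-1^0 = +1.
(a,b)_17: α=1, u≡15; β=2, v≡16 (mod 17); (15|17)=+1, (16|17)=+1; sign (−1)^0·+1^2·+1^1 = +1.
(a,b)_2: α=-7, β=-9; u≡7, v≡1 (mod 8); ε(u)ε(v)=1·0, αω(v)=-7·0, βω(u)=-9·0; sum ≡ 0  ⇒  +1.
(a,b)_11: α=-2, u≡10; β=1, v≡7 (mod 11); (10|11)=-1, (7|11)=-1; sign (−1)^0·-1^1·-1^-2 = -1.
(a,b)_7: α=2, u≡4; β=2, v≡3 (mod 7); (4|7)=+1, (3|7)=-1; sign (−1)^0·+1^2·-1^2 = +1.
(-34, 66 / ℚ) ramifies at {3, 11}: a division algebra.

[3, 11]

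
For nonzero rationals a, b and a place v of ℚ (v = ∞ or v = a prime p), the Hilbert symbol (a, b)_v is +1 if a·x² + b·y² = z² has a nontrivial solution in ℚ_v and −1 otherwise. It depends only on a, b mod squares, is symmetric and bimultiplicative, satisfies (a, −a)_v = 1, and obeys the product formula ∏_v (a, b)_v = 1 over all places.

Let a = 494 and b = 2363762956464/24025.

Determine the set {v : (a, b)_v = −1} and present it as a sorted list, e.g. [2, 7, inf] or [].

Mod squares: a ≡ 494, b ≡ 19. Check v ∈ {∞, 2, 3, 5, 7, 13, 17, 19, 31}.
v=5: a=5^0·(≡4), b=5^-2·(≡4) mod 5; (4|5)=+1, (4|5)=+1; (−1)^{0·-2·2}·(+1)^-2·(+1)^0 = +1.
v=17: a=17^0·(≡1), b=17^2·(≡15) mod 17; (1|17)=+1, (15|17)=+1; (−1)^{0·2·8}·(+1)^2·(+1)^0 = +1.
v=3: a=3^0·(≡2), b=3^2·(≡1) mod 3; (2|3)=-1, (1|3)=+1; (−1)^{0·2·1}·(-1)^2·(+1)^0 = +1.
v=2: v_2(a)=1, v_2(b)=4; units ≡ 7, 3 (mod 8); ε·ε+αω+βω = 1·1+1·1+4·0 ≡ 0  ⇒  (a,b)_2 = +1.
v=∞: 494 > 0 and 19 > 0  ⇒  (a,b)_∞ = +1.
v=7: a=7^0·(≡4), b=7^2·(≡6) mod 7; (4|7)=+1, (6|7)=-1; (−1)^{0·2·3}·(+1)^2·(-1)^0 = +1.
v=13: a=13^1·(≡12), b=13^2·(≡6) mod 13; (12|13)=+1, (6|13)=-1; (−1)^{1·2·6}·(+1)^2·(-1)^1 = -1.
v=31: a=31^0·(≡29), b=31^-2·(≡8) mod 31; (29|31)=-1, (8|31)=+1; (−1)^{0·-2·15}·(-1)^-2·(+1)^0 = +1.
v=19: a=19^1·(≡7), b=19^3·(≡17) mod 19; (7|19)=+1, (17|19)=+1; (−1)^{1·3·9}·(+1)^3·(+1)^1 = -1.
Ram(494, 19) = {13, 19}; no ℚ_13-point on the conic.

[13, 19]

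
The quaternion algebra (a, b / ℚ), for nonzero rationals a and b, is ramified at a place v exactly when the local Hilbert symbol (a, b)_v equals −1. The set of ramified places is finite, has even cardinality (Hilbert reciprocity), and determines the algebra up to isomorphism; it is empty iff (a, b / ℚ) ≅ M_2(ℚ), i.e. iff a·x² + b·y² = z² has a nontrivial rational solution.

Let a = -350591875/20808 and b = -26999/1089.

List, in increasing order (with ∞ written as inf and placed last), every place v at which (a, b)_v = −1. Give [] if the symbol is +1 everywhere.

(a, b) ≡ (-1334, -551) mod (ℚ^×)²; places V = {2, 3, 5, 7, 11, 17, 19, 23, 29, ∞}.
(a,b)_11: α=0, u≡10; β=-2, v≡8 (mod 11); (10|11)=-1, (8|11)=-1; sign (−1)^0·-1^-2·-1^0 = +1.
(a,b)_19: α=0, u≡13; β=1, v≡7 (mod 19); (13|19)=-1, (7|19)=+1; sign (−1)^0·-1^1·+1^0 = -1.
(a,b)_17: α=-2, u≡15; β=0, v≡14 (mod 17); (15|17)=+1, (14|17)=-1; sign (−1)^0·+1^0·-1^-2 = +1.
(a,b)_23: α=1, u≡15; β=0, v≡9 (mod 23); (15|23)=-1, (9|23)=+1; sign (−1)^0·-1^0·+1^1 = +1.
(a,b)_2: α=-3, β=0; u≡5, v≡1 (mod 8); ε(u)ε(v)=0·0, αω(v)=-3·0, βω(u)=0·1; sum ≡ 0  ⇒  +1.
(a,b)_7: α=0, u≡6; β=2, v≡4 (mod 7); (6|7)=-1, (4|7)=+1; sign (−1)^0·-1^2·+1^0 = +1.
(a,b)_5: α=4, u≡1; β=0, v≡4 (mod 5); (1|5)=+1, (4|5)=+1; sign (−1)^0·+1^0·+1^4 = +1.
(a,b)_∞: sgn(-1334)=−, sgn(-551)=−, so -1.
(a,b)_3: α=-2, u≡1; β=-2, v≡1 (mod 3); (1|3)=+1, (1|3)=+1; sign (−1)^0·+1^-2·+1^-2 = +1.
(a,b)_29: α=3, u≡18; β=1, v≡27 (mod 29); (18|29)=-1, (27|29)=-1; sign (−1)^0·-1^1·-1^3 = +1.
|Ram(-1334, -551)| = 2, even; anisotropic at {19, ∞}.

[19, inf]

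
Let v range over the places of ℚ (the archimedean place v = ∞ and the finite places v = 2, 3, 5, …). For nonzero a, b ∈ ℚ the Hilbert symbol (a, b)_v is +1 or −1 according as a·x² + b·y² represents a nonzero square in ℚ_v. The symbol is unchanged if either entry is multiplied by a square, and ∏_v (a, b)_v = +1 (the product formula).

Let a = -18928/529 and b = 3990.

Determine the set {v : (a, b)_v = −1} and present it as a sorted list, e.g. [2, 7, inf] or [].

(a, b) ≡ (-7, 3990) mod (ℚ^×)²; places V = {2, 3, 5, 7, 13, 19, 23, ∞}.
(a,b)_3: α=0, u≡2; β=1, v≡1 (mod 3); (2|3)=-1, (1|3)=+1; sign (−1)^0·-1^1·+1^0 = -1.
(a,b)_7: α=1, u≡3; β=1, v≡3 (mod 7); (3|7)=-1, (3|7)=-1; sign (−1)^1·-1^1·-1^1 = -1.
(a,b)_2: α=4, β=1; u≡1, v≡3 (mod 8); ε(u)ε(v)=0·1, αω(v)=4·1, βω(u)=1·0; sum ≡ 0  ⇒  +1.
(a,b)_∞: sgn(-7)=−, sgn(3990)=+, so +1.
(a,b)_5: α=0, u≡3; β=1, v≡3 (mod 5); (3|5)=-1, (3|5)=-1; sign (−1)^0·-1^1·-1^0 = -1.
(a,b)_23: α=-2, u≡1; β=0, v≡11 (mod 23); (1|23)=+1, (11|23)=-1; sign (−1)^0·+1^0·-1^-2 = +1.
(a,b)_13: α=2, u≡2; β=0, v≡12 (mod 13); (2|13)=-1, (12|13)=+1; sign (−1)^0·-1^0·+1^2 = +1.
(a,b)_19: α=0, u≡14; β=1, v≡1 (mod 19); (14|19)=-1, (1|19)=+1; sign (−1)^0·-1^1·+1^0 = -1.
Ram(-7, 3990) = {3, 5, 7, 19}; no ℚ_3-point on the conic.

[3, 5, 7, 19]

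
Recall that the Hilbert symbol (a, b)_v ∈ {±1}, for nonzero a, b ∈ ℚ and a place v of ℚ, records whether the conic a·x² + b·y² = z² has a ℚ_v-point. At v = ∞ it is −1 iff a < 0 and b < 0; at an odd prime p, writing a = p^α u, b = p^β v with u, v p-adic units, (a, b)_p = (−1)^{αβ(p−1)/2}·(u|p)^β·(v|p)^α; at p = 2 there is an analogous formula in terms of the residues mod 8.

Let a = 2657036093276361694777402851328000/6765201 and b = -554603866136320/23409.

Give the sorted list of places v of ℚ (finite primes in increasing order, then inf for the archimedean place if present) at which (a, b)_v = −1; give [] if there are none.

(a, b) ≡ (26455, -2162095) mod (ℚ^×)²; places V = {2, 3, 5, 7, 11, 13, 17, 29, 31, 37, ∞}.
(a,b)_31: α=2, u≡29; β=1, v≡4 (mod 31); (29|31)=-1, (4|31)=+1; sign (−1)^0·-1^1·+1^2 = -1.
(a,b)_5: α=3, u≡4; β=1, v≡4 (mod 5); (4|5)=+1, (4|5)=+1; sign (−1)^0·+1^1·+1^3 = +1.
(a,b)_37: α=3, u≡33; β=1, v≡25 (mod 37); (33|37)=+1, (25|37)=+1; sign (−1)^0·+1^1·+1^3 = +1.
(a,b)_11: α=5, u≡7; β=2, v≡6 (mod 11); (7|11)=-1, (6|11)=-1; sign (−1)^0·-1^2·-1^5 = -1.
(a,b)_29: α=2, u≡25; β=1, v≡4 (mod 29); (25|29)=+1, (4|29)=+1; sign (−1)^0·+1^1·+1^2 = +1.
(a,b)_2: α=20, β=8; u≡7, v≡1 (mod 8); ε(u)ε(v)=1·0, αω(v)=20·0, βω(u)=8·0; sum ≡ 0  ⇒  +1.
(a,b)_13: α=7, u≡11; β=3, v≡7 (mod 13); (11|13)=-1, (7|13)=-1; sign (−1)^0·-1^3·-1^7 = +1.
(a,b)_17: α=-4, u≡11; β=-2, v≡1 (mod 17); (11|17)=-1, (1|17)=+1; sign (−1)^0·-1^-2·+1^-4 = +1.
(a,b)_∞: sgn(26455)=+, sgn(-2162095)=−, so +1.
(a,b)_3: α=-4, u≡1; β=-4, v≡2 (mod 3); (1|3)=+1, (2|3)=-1; sign (−1)^0·+1^-4·-1^-4 = +1.
(a,b)_7: α=2, u≡1; β=2, v≡2 (mod 7); (1|7)=+1, (2|7)=+1; sign (−1)^0·+1^2·+1^2 = +1.
(26455, -2162095 / ℚ) ramifies at {11, 31}: a division algebra.

[11, 31]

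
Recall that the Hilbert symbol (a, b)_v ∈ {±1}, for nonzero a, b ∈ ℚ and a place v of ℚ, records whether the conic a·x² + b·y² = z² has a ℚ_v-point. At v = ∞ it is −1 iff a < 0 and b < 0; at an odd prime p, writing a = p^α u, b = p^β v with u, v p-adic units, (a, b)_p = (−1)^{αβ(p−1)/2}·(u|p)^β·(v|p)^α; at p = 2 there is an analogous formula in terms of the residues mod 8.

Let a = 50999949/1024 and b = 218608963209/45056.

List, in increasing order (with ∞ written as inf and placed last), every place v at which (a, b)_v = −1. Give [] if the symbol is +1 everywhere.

(a, b) ≡ (629629, 19518499) mod (ℚ^×)²; places V = {2, 3, 7, 11, 13, 17, 31, 37, ∞}.
(a,b)_11: α=1, u≡2; β=-1, v≡8 (mod 11); (2|11)=-1, (8|11)=-1; sign (−1)^1·-1^-1·-1^1 = -1.
(a,b)_2: α=-10, β=-12; u≡5, v≡3 (mod 8); ε(u)ε(v)=0·1, αω(v)=-10·1, βω(u)=-12·1; sum ≡ 0  ⇒  +1.
(a,b)_7: α=1, u≡1; β=1, v≡6 (mod 7); (1|7)=+1, (6|7)=-1; sign (−1)^1·+1^1·-1^1 = +1.
(a,b)_31: α=0, u≡20; β=1, v≡7 (mod 31); (20|31)=+1, (7|31)=+1; sign (−1)^0·+1^1·+1^0 = +1.
(a,b)_37: α=1, u≡11; β=1, v≡23 (mod 37); (11|37)=+1, (23|37)=-1; sign (−1)^0·+1^1·-1^1 = -1.
(a,b)_∞: sgn(629629)=+, sgn(19518499)=+, so +1.
(a,b)_3: α=4, u≡1; β=6, v≡1 (mod 3); (1|3)=+1, (1|3)=+1; sign (−1)^0·+1^6·+1^4 = +1.
(a,b)_13: α=1, u≡5; β=3, v≡10 (mod 13); (5|13)=-1, (10|13)=+1; sign (−1)^0·-1^3·+1^1 = -1.
(a,b)_17: α=1, u≡6; β=1, v≡16 (mod 17); (6|17)=-1, (16|17)=+1; sign (−1)^0·-1^1·+1^1 = -1.
(629629, 19518499 / ℚ) ramifies at {11, 13, 17, 37}: a division algebra.

[11, 13, 17, 37]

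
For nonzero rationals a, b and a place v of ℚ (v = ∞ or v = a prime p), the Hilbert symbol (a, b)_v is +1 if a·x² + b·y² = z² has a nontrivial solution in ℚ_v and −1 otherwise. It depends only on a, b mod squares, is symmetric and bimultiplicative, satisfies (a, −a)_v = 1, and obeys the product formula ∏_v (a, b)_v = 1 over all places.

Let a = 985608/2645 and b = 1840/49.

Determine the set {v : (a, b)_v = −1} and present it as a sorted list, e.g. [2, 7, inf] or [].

Mod squares: a ≡ 10, b ≡ 115. Check v ∈ {∞, 2, 3, 5, 7, 13, 23}.
v=2: v_2(a)=3, v_2(b)=4; units ≡ 5, 3 (mod 8); ε·ε+αω+βω = 0·1+3·1+4·1 ≡ 1  ⇒  (a,b)_2 = -1.
v=7: a=7^0·(≡6), b=7^-2·(≡6) mod 7; (6|7)=-1, (6|7)=-1; (−1)^{0·-2·3}·(-1)^-2·(-1)^0 = +1.
v=∞: 10 > 0 and 115 > 0  ⇒  (a,b)_∞ = +1.
v=5: a=5^-1·(≡2), b=5^1·(≡2) mod 5; (2|5)=-1, (2|5)=-1; (−1)^{-1·1·2}·(-1)^1·(-1)^-1 = +1.
v=13: a=13^2·(≡10), b=13^0·(≡2) mod 13; (10|13)=+1, (2|13)=-1; (−1)^{2·0·6}·(+1)^0·(-1)^2 = +1.
v=23: a=23^-2·(≡7), b=23^1·(≡19) mod 23; (7|23)=-1, (19|23)=-1; (−1)^{-2·1·11}·(-1)^1·(-1)^-2 = -1.
v=3: a=3^6·(≡1), b=3^0·(≡1) mod 3; (1|3)=+1, (1|3)=+1; (−1)^{6·0·1}·(+1)^0·(+1)^6 = +1.
|Ram(10, 115)| = 2, even; anisotropic at {2, 23}.

[2, 23]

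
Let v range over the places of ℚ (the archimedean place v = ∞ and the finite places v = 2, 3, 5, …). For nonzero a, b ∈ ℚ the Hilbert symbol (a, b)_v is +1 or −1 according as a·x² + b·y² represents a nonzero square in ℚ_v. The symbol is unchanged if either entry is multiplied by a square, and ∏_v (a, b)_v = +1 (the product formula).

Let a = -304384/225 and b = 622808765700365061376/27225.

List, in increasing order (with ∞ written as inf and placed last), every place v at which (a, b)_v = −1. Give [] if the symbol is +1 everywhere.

[13, 41]

Mod squares: a ≡ -1189, b ≡ 20604181. Check v ∈ {∞, 2, 3, 5, 11, 13, 17, 29, 31, 41, 43}.
v=2: v_2(a)=8, v_2(b)=8; units ≡ 3, 5 (mod 8); ε·ε+αω+βω = 1·0+8·1+8·1 ≡ 0  ⇒  (a,b)_2 = +1.
v=11: a=11^0·(≡6), b=11^-2·(≡4) mod 11; (6|11)=-1, (4|11)=+1; (−1)^{0·-2·5}·(-1)^-2·(+1)^0 = +1.
v=43: a=43^0·(≡40), b=43^1·(≡3) mod 43; (40|43)=+1, (3|43)=-1; (−1)^{0·1·21}·(+1)^1·(-1)^0 = +1.
v=13: a=13^0·(≡6), b=13^1·(≡4) mod 13; (6|13)=-1, (4|13)=+1; (−1)^{0·1·6}·(-1)^1·(+1)^0 = -1.
v=5: a=5^-2·(≡4), b=5^-2·(≡4) mod 5; (4|5)=+1, (4|5)=+1; (−1)^{-2·-2·2}·(+1)^-2·(+1)^-2 = +1.
v=31: a=31^0·(≡20), b=31^1·(≡15) mod 31; (20|31)=+1, (15|31)=-1; (−1)^{0·1·15}·(+1)^1·(-1)^0 = +1.
v=17: a=17^0·(≡13), b=17^4·(≡12) mod 17; (13|17)=+1, (12|17)=-1; (−1)^{0·4·8}·(+1)^4·(-1)^0 = +1.
v=∞: -1189 < 0 and 20604181 > 0  ⇒  (a,b)_∞ = +1.
v=41: a=41^1·(≡6), b=41^3·(≡39) mod 41; (6|41)=-1, (39|41)=+1; (−1)^{1·3·20}·(-1)^3·(+1)^1 = -1.
v=29: a=29^1·(≡8), b=29^3·(≡14) mod 29; (8|29)=-1, (14|29)=-1; (−1)^{1·3·14}·(-1)^3·(-1)^1 = +1.
v=3: a=3^-2·(≡2), b=3^-2·(≡1) mod 3; (2|3)=-1, (1|3)=+1; (−1)^{-2·-2·1}·(-1)^-2·(+1)^-2 = +1.
(-1189, 20604181 / ℚ) ramifies at {13, 41}: a division algebra.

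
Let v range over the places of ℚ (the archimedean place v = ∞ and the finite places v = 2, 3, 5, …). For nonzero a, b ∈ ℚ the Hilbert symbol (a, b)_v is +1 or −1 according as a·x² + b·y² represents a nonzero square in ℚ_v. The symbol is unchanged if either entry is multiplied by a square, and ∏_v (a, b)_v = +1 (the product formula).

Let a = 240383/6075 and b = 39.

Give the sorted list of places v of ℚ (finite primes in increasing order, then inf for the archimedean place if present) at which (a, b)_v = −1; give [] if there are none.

(a, b) ≡ (429, 39) mod (ℚ^×)²; places V = {2, 3, 5, 11, 13, 41, ∞}.
(a,b)_3: α=-5, u≡2; β=1, v≡1 (mod 3); (2|3)=-1, (1|3)=+1; sign (−1)^1·-1^1·+1^-5 = +1.
(a,b)_∞: sgn(429)=+, sgn(39)=+, so +1.
(a,b)_13: α=1, u≡11; β=1, v≡3 (mod 13); (11|13)=-1, (3|13)=+1; sign (−1)^0·-1^1·+1^1 = -1.
(a,b)_11: α=1, u≡6; β=0, v≡6 (mod 11); (6|11)=-1, (6|11)=-1; sign (−1)^0·-1^0·-1^1 = -1.
(a,b)_41: α=2, u≡38; β=0, v≡39 (mod 41); (38|41)=-1, (39|41)=+1; sign (−1)^0·-1^0·+1^2 = +1.
(a,b)_5: α=-2, u≡1; β=0, v≡4 (mod 5); (1|5)=+1, (4|5)=+1; sign (−1)^0·+1^0·+1^-2 = +1.
(a,b)_2: α=0, β=0; u≡5, v≡7 (mod 8); ε(u)ε(v)=0·1, αω(v)=0·0, βω(u)=0·1; sum ≡ 0  ⇒  +1.
(429, 39 / ℚ) ramifies at {11, 13}: a division algebra.

[11, 13]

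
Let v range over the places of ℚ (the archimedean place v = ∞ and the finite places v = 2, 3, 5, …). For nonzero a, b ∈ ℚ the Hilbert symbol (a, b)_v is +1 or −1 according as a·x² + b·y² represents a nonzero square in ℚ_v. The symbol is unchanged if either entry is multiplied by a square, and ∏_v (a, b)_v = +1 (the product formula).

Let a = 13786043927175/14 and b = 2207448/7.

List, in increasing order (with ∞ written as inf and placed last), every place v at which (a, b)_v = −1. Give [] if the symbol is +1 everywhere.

[2, 13, 29, 43]

Mod squares: a ≡ 99178898, b ≡ 429226. Check v ∈ {∞, 2, 3, 5, 7, 13, 19, 23, 29, 31, 43}.
v=13: a=13^1·(≡2), b=13^0·(≡5) mod 13; (2|13)=-1, (5|13)=-1; (−1)^{1·0·6}·(-1)^0·(-1)^1 = -1.
v=∞: 99178898 > 0 and 429226 > 0  ⇒  (a,b)_∞ = +1.
v=31: a=31^2·(≡9), b=31^1·(≡9) mod 31; (9|31)=+1, (9|31)=+1; (−1)^{2·1·15}·(+1)^1·(+1)^2 = +1.
v=2: v_2(a)=-1, v_2(b)=3; units ≡ 1, 5 (mod 8); ε·ε+αω+βω = 0·0+-1·1+3·0 ≡ 1  ⇒  (a,b)_2 = -1.
v=43: a=43^1·(≡1), b=43^1·(≡36) mod 43; (1|43)=+1, (36|43)=+1; (−1)^{1·1·21}·(+1)^1·(+1)^1 = -1.
v=23: a=23^1·(≡14), b=23^1·(≡16) mod 23; (14|23)=-1, (16|23)=+1; (−1)^{1·1·11}·(-1)^1·(+1)^1 = +1.
v=5: a=5^2·(≡3), b=5^0·(≡4) mod 5; (3|5)=-1, (4|5)=+1; (−1)^{2·0·2}·(-1)^0·(+1)^2 = +1.
v=3: a=3^4·(≡2), b=3^2·(≡1) mod 3; (2|3)=-1, (1|3)=+1; (−1)^{4·2·1}·(-1)^2·(+1)^4 = +1.
v=7: a=7^-1·(≡1), b=7^-1·(≡5) mod 7; (1|7)=+1, (5|7)=-1; (−1)^{-1·-1·3}·(+1)^-1·(-1)^-1 = +1.
v=19: a=19^1·(≡8), b=19^0·(≡4) mod 19; (8|19)=-1, (4|19)=+1; (−1)^{1·0·9}·(-1)^0·(+1)^1 = +1.
v=29: a=29^1·(≡2), b=29^0·(≡12) mod 29; (2|29)=-1, (12|29)=-1; (−1)^{1·0·14}·(-1)^0·(-1)^1 = -1.
(99178898, 429226 / ℚ) ramifies at {2, 13, 29, 43}: a division algebra.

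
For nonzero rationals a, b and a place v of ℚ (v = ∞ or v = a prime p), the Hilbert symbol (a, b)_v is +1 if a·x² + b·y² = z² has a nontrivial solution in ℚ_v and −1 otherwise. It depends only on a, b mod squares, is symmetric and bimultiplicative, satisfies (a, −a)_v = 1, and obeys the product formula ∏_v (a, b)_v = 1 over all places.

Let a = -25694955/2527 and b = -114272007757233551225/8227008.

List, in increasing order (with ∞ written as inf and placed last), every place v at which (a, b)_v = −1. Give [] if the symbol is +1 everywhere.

[3, 5, 11, inf]

Mod squares: a ≡ -1365, b ≡ -3003. Check v ∈ {∞, 2, 3, 5, 7, 11, 13, 17, 19, 23}.
v=7: a=7^-1·(≡2), b=7^3·(≡3) mod 7; (2|7)=+1, (3|7)=-1; (−1)^{-1·3·3}·(+1)^3·(-1)^-1 = +1.
v=23: a=23^0·(≡15), b=23^-2·(≡17) mod 23; (15|23)=-1, (17|23)=-1; (−1)^{0·-2·11}·(-1)^-2·(-1)^0 = +1.
v=2: v_2(a)=0, v_2(b)=-6; units ≡ 3, 5 (mod 8); ε·ε+αω+βω = 1·0+0·1+-6·1 ≡ 0  ⇒  (a,b)_2 = +1.
v=17: a=17^0·(≡14), b=17^2·(≡10) mod 17; (14|17)=-1, (10|17)=-1; (−1)^{0·2·8}·(-1)^2·(-1)^0 = +1.
v=5: a=5^1·(≡2), b=5^2·(≡2) mod 5; (2|5)=-1, (2|5)=-1; (−1)^{1·2·2}·(-1)^2·(-1)^1 = -1.
v=∞: -1365 < 0 and -3003 < 0  ⇒  (a,b)_∞ = -1.
v=11: a=11^4·(≡2), b=11^5·(≡2) mod 11; (2|11)=-1, (2|11)=-1; (−1)^{4·5·5}·(-1)^5·(-1)^4 = -1.
v=13: a=13^1·(≡10), b=13^3·(≡10) mod 13; (10|13)=+1, (10|13)=+1; (−1)^{1·3·6}·(+1)^3·(+1)^1 = +1.
v=19: a=19^-2·(≡8), b=19^4·(≡14) mod 19; (8|19)=-1, (14|19)=-1; (−1)^{-2·4·9}·(-1)^4·(-1)^-2 = +1.
v=3: a=3^3·(≡1), b=3^-5·(≡1) mod 3; (1|3)=+1, (1|3)=+1; (−1)^{3·-5·1}·(+1)^-5·(+1)^3 = -1.
(-1365, -3003 / ℚ) ramifies at {3, 5, 11, ∞}: a division algebra.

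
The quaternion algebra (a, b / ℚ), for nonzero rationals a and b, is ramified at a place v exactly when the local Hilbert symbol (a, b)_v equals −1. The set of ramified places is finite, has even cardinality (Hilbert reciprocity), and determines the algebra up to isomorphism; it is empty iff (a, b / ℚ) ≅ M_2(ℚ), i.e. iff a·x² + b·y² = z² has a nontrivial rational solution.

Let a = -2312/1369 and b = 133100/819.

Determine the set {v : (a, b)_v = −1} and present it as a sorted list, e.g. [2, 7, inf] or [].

[7, 13]

Mod squares: a ≡ -2, b ≡ 1001. Check v ∈ {∞, 2, 3, 5, 7, 11, 13, 17, 37}.
v=13: a=13^0·(≡7), b=13^-1·(≡10) mod 13; (7|13)=-1, (10|13)=+1; (−1)^{0·-1·6}·(-1)^-1·(+1)^0 = -1.
v=37: a=37^-2·(≡19), b=37^0·(≡17) mod 37; (19|37)=-1, (17|37)=-1; (−1)^{-2·0·18}·(-1)^0·(-1)^-2 = +1.
v=11: a=11^0·(≡4), b=11^3·(≡9) mod 11; (4|11)=+1, (9|11)=+1; (−1)^{0·3·5}·(+1)^3·(+1)^0 = +1.
v=2: v_2(a)=3, v_2(b)=2; units ≡ 7, 1 (mod 8); ε·ε+αω+βω = 1·0+3·0+2·0 ≡ 0  ⇒  (a,b)_2 = +1.
v=7: a=7^0·(≡3), b=7^-1·(≡6) mod 7; (3|7)=-1, (6|7)=-1; (−1)^{0·-1·3}·(-1)^-1·(-1)^0 = -1.
v=∞: -2 < 0 and 1001 > 0  ⇒  (a,b)_∞ = +1.
v=17: a=17^2·(≡1), b=17^0·(≡8) mod 17; (1|17)=+1, (8|17)=+1; (−1)^{2·0·8}·(+1)^0·(+1)^2 = +1.
v=3: a=3^0·(≡1), b=3^-2·(≡2) mod 3; (1|3)=+1, (2|3)=-1; (−1)^{0·-2·1}·(+1)^-2·(-1)^0 = +1.
v=5: a=5^0·(≡2), b=5^2·(≡1) mod 5; (2|5)=-1, (1|5)=+1; (−1)^{0·2·2}·(-1)^2·(+1)^0 = +1.
Ram(-2, 1001) = {7, 13}; no ℚ_7-point on the conic.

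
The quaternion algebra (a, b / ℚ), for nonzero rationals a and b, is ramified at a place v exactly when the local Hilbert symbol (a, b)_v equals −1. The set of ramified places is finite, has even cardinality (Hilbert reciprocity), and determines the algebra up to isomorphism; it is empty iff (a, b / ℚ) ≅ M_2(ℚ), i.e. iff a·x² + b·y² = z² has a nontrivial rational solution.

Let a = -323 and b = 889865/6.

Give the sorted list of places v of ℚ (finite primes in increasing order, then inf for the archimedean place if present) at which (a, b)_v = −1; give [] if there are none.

(a, b) ≡ (-323, 14790) mod (ℚ^×)²; places V = {2, 3, 5, 17, 19, 29, ∞}.
(a,b)_17: α=1, u≡15; β=1, v≡6 (mod 17); (15|17)=+1, (6|17)=-1; sign (−1)^0·+1^1·-1^1 = -1.
(a,b)_19: α=1, u≡2; β=2, v≡15 (mod 19); (2|19)=-1, (15|19)=-1; sign (−1)^0·-1^2·-1^1 = -1.
(a,b)_∞: sgn(-323)=−, sgn(14790)=+, so +1.
(a,b)_5: α=0, u≡2; β=1, v≡3 (mod 5); (2|5)=-1, (3|5)=-1; sign (−1)^0·-1^1·-1^0 = -1.
(a,b)_3: α=0, u≡1; β=-1, v≡1 (mod 3); (1|3)=+1, (1|3)=+1; sign (−1)^0·+1^-1·+1^0 = +1.
(a,b)_2: α=0, β=-1; u≡5, v≡3 (mod 8); ε(u)ε(v)=0·1, αω(v)=0·1, βω(u)=-1·1; sum ≡ 1  ⇒  -1.
(a,b)_29: α=0, u≡25; β=1, v≡15 (mod 29); (25|29)=+1, (15|29)=-1; sign (−1)^0·+1^1·-1^0 = +1.
(-323, 14790 / ℚ) ramifies at {2, 5, 17, 19}: a division algebra.

[2, 5, 17, 19]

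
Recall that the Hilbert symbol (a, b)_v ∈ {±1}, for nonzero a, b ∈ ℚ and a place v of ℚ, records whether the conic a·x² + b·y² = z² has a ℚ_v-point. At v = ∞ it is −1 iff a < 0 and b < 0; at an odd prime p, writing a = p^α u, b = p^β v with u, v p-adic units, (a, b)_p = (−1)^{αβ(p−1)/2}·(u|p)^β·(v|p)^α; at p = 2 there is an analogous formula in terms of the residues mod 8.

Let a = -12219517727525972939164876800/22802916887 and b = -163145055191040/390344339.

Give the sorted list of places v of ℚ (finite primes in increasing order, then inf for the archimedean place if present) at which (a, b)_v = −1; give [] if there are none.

[3, 17, 23, inf]

Mod squares: a ≡ -96186, b ≡ -22165. Check v ∈ {∞, 2, 3, 5, 7, 11, 13, 17, 19, 23, 31, 37, 41, 43}.
v=31: a=31^2·(≡14), b=31^1·(≡11) mod 31; (14|31)=+1, (11|31)=-1; (−1)^{2·1·15}·(+1)^1·(-1)^2 = +1.
v=7: a=7^0·(≡4), b=7^-2·(≡1) mod 7; (4|7)=+1, (1|7)=+1; (−1)^{0·-2·3}·(+1)^-2·(+1)^0 = +1.
v=13: a=13^6·(≡1), b=13^3·(≡2) mod 13; (1|13)=+1, (2|13)=-1; (−1)^{6·3·6}·(+1)^3·(-1)^6 = +1.
v=19: a=19^2·(≡6), b=19^2·(≡8) mod 19; (6|19)=+1, (8|19)=-1; (−1)^{2·2·9}·(+1)^2·(-1)^2 = +1.
v=3: a=3^3·(≡2), b=3^4·(≡2) mod 3; (2|3)=-1, (2|3)=-1; (−1)^{3·4·1}·(-1)^4·(-1)^3 = -1.
v=41: a=41^1·(≡18), b=41^0·(≡31) mod 41; (18|41)=+1, (31|41)=+1; (−1)^{1·0·20}·(+1)^0·(+1)^1 = +1.
v=2: v_2(a)=23, v_2(b)=14; units ≡ 3, 3 (mod 8); ε·ε+αω+βω = 1·1+23·1+14·1 ≡ 0  ⇒  (a,b)_2 = +1.
v=5: a=5^2·(≡4), b=5^1·(≡3) mod 5; (4|5)=+1, (3|5)=-1; (−1)^{2·1·2}·(+1)^1·(-1)^2 = +1.
v=17: a=17^1·(≡7), b=17^0·(≡14) mod 17; (7|17)=-1, (14|17)=-1; (−1)^{1·0·8}·(-1)^0·(-1)^1 = -1.
v=37: a=37^-4·(≡15), b=37^-2·(≡8) mod 37; (15|37)=-1, (8|37)=-1; (−1)^{-4·-2·18}·(-1)^-2·(-1)^-4 = +1.
v=11: a=11^0·(≡3), b=11^-1·(≡4) mod 11; (3|11)=+1, (4|11)=+1; (−1)^{0·-1·5}·(+1)^-1·(+1)^0 = +1.
v=∞: -96186 < 0 and -22165 < 0  ⇒  (a,b)_∞ = -1.
v=23: a=23^-3·(≡2), b=23^-2·(≡20) mod 23; (2|23)=+1, (20|23)=-1; (−1)^{-3·-2·11}·(+1)^-2·(-1)^-3 = -1.
v=43: a=43^2·(≡20), b=43^0·(≡11) mod 43; (20|43)=-1, (11|43)=+1; (−1)^{2·0·21}·(-1)^0·(+1)^2 = +1.
Ram(-96186, -22165) = {3, 17, 23, ∞}; no ℚ_3-point on the conic.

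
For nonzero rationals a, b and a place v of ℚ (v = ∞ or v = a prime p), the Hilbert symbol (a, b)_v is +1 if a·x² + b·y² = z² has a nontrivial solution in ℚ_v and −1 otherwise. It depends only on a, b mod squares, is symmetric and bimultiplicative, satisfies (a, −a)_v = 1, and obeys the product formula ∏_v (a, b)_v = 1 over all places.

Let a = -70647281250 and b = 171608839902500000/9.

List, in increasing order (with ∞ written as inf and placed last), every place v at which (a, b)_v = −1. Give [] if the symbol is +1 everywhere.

(a, b) ≡ (-546, 10010) mod (ℚ^×)²; places V = {2, 3, 5, 7, 11, 13, ∞}.
(a,b)_2: α=1, β=5; u≡7, v≡5 (mod 8); ε(u)ε(v)=1·0, αω(v)=1·1, βω(u)=5·0; sum ≡ 1  ⇒  -1.
(a,b)_5: α=6, u≡4; β=7, v≡3 (mod 5); (4|5)=+1, (3|5)=-1; sign (−1)^0·+1^7·-1^6 = +1.
(a,b)_11: α=0, u≡4; β=1, v≡7 (mod 11); (4|11)=+1, (7|11)=-1; sign (−1)^0·+1^1·-1^0 = +1.
(a,b)_3: α=1, u≡1; β=-2, v≡2 (mod 3); (1|3)=+1, (2|3)=-1; sign (−1)^0·+1^-2·-1^1 = -1.
(a,b)_7: α=3, u≡6; β=5, v≡2 (mod 7); (6|7)=-1, (2|7)=+1; sign (−1)^1·-1^5·+1^3 = +1.
(a,b)_∞: sgn(-546)=−, sgn(10010)=+, so +1.
(a,b)_13: α=3, u≡4; β=5, v≡4 (mod 13); (4|13)=+1, (4|13)=+1; sign (−1)^0·+1^5·+1^3 = +1.
(-546, 10010 / ℚ) ramifies at {2, 3}: a division algebra.

[2, 3]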